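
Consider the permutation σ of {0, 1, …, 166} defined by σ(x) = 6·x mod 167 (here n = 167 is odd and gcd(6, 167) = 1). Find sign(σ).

+1

Trace 99: π^k(99) = [99, 93, 57, 8, 48, 121, 58] for k=0..6.
Cycle type of π: 83×2 + 1; total 3 cycles.
3 cycles on 167: each ℓ→(−1)^(ℓ−1), product (−1)^164 = +1.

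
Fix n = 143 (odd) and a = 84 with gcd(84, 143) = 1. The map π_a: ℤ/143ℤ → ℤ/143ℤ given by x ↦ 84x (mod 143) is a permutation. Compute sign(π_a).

Start at x=16: 16 → 57 → 69 → 76 → 92 → 6 → 75 → … (one orbit).
Cycle lengths of π_84 on ℤ/143ℤ: [60, 60, 12, 10, 1]; 5 cycles in total.
143 − 5 = 138 transpositions; sign(π) = (−1)^138 = +1.
Zolotarev: (84|143) = +1, matching the cycle-count sign.

+1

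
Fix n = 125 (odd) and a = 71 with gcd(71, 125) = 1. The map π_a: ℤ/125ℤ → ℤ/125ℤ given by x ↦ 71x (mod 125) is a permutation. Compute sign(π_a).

Orbit of 96 under x↦71x: [96, 66, 61, 81, 1, 71, 41]… (length divides ord_125(71)).
Decompose π into cycles: lengths [25, 25, 25, 25, 5, 5, 5, 5, 1, 1, 1, 1, 1] (13 cycles, including the fixed point 0).
13 cycles on 125: each ℓ→(−1)^(ℓ−1), product (−1)^112 = +1.
(71|125)_J = +1 (Zolotarev's lemma cross-check).

+1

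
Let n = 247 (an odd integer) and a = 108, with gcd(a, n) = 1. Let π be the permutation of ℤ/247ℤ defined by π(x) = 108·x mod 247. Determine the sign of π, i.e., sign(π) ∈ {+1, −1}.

Orbit of 192 under x↦108x: [192, 235, 186, 81, 103, 9, 231]… (length divides ord_247(108)).
Cycle type of π: 18×13 + 6×2 + 1; total 16 cycles.
16 cycles on 247: each ℓ→(−1)^(ℓ−1), product (−1)^231 = -1.

-1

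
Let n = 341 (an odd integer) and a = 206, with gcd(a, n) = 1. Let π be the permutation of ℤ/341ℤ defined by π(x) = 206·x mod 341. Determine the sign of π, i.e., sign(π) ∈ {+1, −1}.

Start at x=67: 67 → 162 → 295 → 72 → 169 → 32 → 113 → … (one orbit).
Cycle lengths of π_206 on ℤ/341ℤ: [30, 30, 30, 30, 30, 30, 30, 30, 30, 30, 15, 15, 10, 1]; 14 cycles in total.
n − c = 341 − 14 = 327; sign = (−1)^327 = -1.
Via Zolotarev, sign(π_{206}) = (206|341) = -1.

-1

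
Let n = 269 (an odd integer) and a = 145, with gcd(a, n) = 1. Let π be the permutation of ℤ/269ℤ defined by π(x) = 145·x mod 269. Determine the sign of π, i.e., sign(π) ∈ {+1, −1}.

Start at x=164: 164 → 108 → 58 → 71 → 73 → 94 → 180 → … (one orbit).
π_145 has 2 disjoint cycles with lengths [268, 1] on {0,…,268}.
sign(π) = (−1)^{n − #cycles} = (−1)^{269−2} = (−1)^267 = -1.
(145|269)_J = -1 (Zolotarev's lemma cross-check).

-1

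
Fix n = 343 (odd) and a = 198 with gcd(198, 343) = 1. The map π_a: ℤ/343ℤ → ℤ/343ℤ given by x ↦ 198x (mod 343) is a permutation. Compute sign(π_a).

Start at x=18: 18 → 134 → 121 → 291 → 337 → 184 → 74 → … (one orbit).
The orbit structure of x ↦ 198x mod 343: 7 orbits of sizes [147, 147, 21, 21, 3, 3, 1].
343 − 7 = 336 transpositions; sign(π) = (−1)^336 = +1.
Via Zolotarev, sign(π_{198}) = (198|343) = +1.

+1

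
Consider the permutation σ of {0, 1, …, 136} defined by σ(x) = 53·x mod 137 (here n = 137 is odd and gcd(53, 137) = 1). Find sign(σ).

-1

Orbit of 12 under x↦53x: [12, 88, 6, 44, 3, 22, 70]… (length divides ord_137(53)).
Cycle lengths of π_53 on ℤ/137ℤ: [136, 1]; 2 cycles in total.
Σ(ℓ_i−1) = 137−2 = 135; sign = (−1)^135 = -1.
Check: (53/137) = -1 by Zolotarev.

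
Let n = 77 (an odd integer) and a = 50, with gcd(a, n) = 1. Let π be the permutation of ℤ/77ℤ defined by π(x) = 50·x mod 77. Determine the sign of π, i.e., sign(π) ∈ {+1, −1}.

-1

Trace 29: π^k(29) = [29, 64, 43, 71, 8, 15, 57] for k=0..6.
π_50 has 14 disjoint cycles with lengths [10, 10, 10, 10, 10, 10, 10, 1, 1, 1, 1, 1, 1, 1] on {0,…,76}.
With 14 cycles on 77 points, sign = (−1)^{77−14} = -1.
Check: (50/77) = -1 by Zolotarev.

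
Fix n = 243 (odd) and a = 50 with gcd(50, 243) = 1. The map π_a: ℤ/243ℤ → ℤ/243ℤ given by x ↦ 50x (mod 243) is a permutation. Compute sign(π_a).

-1

Orbit of 170 under x↦50x: [170, 238, 236, 136, 239, 43, 206]… (length divides ord_243(50)).
π_50 has 6 disjoint cycles with lengths [162, 54, 18, 6, 2, 1] on {0,…,242}.
n − c = 243 − 6 = 237; sign = (−1)^237 = -1.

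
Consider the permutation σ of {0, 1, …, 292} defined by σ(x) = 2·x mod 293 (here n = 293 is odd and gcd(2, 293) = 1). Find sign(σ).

-1

Trace 244: π^k(244) = [244, 195, 97, 194, 95, 190, 87] for k=0..6.
The orbit structure of x ↦ 2x mod 293: 2 orbits of sizes [292, 1].
n − c = 293 − 2 = 291; sign = (−1)^291 = -1.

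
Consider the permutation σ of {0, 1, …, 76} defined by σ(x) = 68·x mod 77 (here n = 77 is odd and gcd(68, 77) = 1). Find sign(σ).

+1

Trace 71: π^k(71) = [71, 54, 53, 62, 58, 17, 1] for k=0..6.
The orbit structure of x ↦ 68x mod 77: 5 orbits of sizes [30, 30, 10, 6, 1].
77 − 5 = 72 transpositions; sign(π) = (−1)^72 = +1.
Via Zolotarev, sign(π_{68}) = (68|77) = +1.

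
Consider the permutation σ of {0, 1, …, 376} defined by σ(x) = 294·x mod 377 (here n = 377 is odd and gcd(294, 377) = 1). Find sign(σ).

Trace 216: π^k(216) = [216, 168, 5, 339, 138, 233, 265] for k=0..6.
Decompose π into cycles: lengths [28, 28, 28, 28, 28, 28, 28, 28, 28, 28, 28, 28, 14, 14, 4, 4, 4, 1] (18 cycles, including the fixed point 0).
With 18 cycles on 377 points, sign = (−1)^{377−18} = -1.
Zolotarev: (294|377) = -1, matching the cycle-count sign.

-1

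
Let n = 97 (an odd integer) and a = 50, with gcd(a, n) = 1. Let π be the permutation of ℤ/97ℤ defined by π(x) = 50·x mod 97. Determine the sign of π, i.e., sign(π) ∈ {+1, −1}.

+1

Trace 75: π^k(75) = [75, 64, 96, 47, 22, 33, 1] for k=0..6.
13 cycles of lengths [8, 8, 8, 8, 8, 8, 8, 8, 8, 8, 8, 8, 1].
n − c = 97 − 13 = 84; sign = (−1)^84 = +1.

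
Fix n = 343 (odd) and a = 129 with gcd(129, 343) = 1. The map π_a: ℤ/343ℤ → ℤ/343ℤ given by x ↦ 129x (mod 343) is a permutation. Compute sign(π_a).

Orbit of 30 under x↦129x: [30, 97, 165, 19, 50, 276, 275]… (length divides ord_343(129)).
Decompose π into cycles: lengths [42, 42, 42, 42, 42, 42, 42, 6, 6, 6, 6, 6, 6, 6, 6, 1] (16 cycles, including the fixed point 0).
With 16 cycles on 343 points, sign = (−1)^{343−16} = -1.
Check: (129/343) = -1 by Zolotarev.

-1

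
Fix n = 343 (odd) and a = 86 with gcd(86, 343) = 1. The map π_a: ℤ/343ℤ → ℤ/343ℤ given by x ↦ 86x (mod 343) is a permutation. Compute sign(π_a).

+1

Trace 95: π^k(95) = [95, 281, 156, 39, 267, 324, 81] for k=0..6.
7 cycles of lengths [147, 147, 21, 21, 3, 3, 1].
343 − 7 = 336 transpositions; sign(π) = (−1)^336 = +1.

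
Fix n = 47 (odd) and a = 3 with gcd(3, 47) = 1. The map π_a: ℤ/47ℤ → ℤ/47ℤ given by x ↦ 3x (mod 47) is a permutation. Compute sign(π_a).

+1

Trace 14: π^k(14) = [14, 42, 32, 2, 6, 18, 7] for k=0..6.
Decompose π into cycles: lengths [23, 23, 1] (3 cycles, including the fixed point 0).
47 − 3 = 44 transpositions; sign(π) = (−1)^44 = +1.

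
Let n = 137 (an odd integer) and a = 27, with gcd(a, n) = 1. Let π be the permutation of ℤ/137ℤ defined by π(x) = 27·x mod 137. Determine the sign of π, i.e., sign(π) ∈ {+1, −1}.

-1

Start at x=123: 123 → 33 → 69 → 82 → 22 → 46 → 9 → … (one orbit).
Cycle type of π: 136 + 1; total 2 cycles.
n − c = 137 − 2 = 135; sign = (−1)^135 = -1.
The Jacobi symbol (27|137) = -1 (Zolotarev) agrees.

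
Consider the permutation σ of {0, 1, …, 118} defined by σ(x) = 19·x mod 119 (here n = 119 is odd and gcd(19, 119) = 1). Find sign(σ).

Start at x=86: 86 → 87 → 106 → 110 → 67 → 83 → 30 → … (one orbit).
Decompose π into cycles: lengths [24, 24, 24, 24, 8, 8, 6, 1] (8 cycles, including the fixed point 0).
119 − 8 = 111 transpositions; sign(π) = (−1)^111 = -1.

-1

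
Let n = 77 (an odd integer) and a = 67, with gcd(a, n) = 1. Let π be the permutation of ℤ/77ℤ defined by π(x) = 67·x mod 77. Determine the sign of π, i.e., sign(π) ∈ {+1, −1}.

+1

Start at x=23: 23 → 1 → 67 → 23 (one orbit).
Cycle lengths of π_67 on ℤ/77ℤ: [3, 3, 3, 3, 3, 3, 3, 3, 3, 3, 3, 3, 3, 3, 3, 3, 3, 3, 3, 3, 3, 3, 1, 1, 1, 1, 1, 1, 1, 1, 1, 1, 1]; 33 cycles in total.
Σ(ℓ_i−1) = 77−33 = 44; sign = (−1)^44 = +1.
Check: (67/77) = +1 by Zolotarev.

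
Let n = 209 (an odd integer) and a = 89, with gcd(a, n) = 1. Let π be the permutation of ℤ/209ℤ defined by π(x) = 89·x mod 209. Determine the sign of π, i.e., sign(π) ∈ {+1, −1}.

-1

Start at x=122: 122 → 199 → 155 → 1 → 89 → 188 → 12 → … (one orbit).
Cycle lengths of π_89 on ℤ/209ℤ: [18, 18, 18, 18, 18, 18, 18, 18, 18, 18, 18, 1, 1, 1, 1, 1, 1, 1, 1, 1, 1, 1]; 22 cycles in total.
sign(π) = (−1)^{n − #cycles} = (−1)^{209−22} = (−1)^187 = -1.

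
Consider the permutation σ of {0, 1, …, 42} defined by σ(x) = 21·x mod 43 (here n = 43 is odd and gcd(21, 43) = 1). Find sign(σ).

+1

Trace 21: π^k(21) = [21, 11, 16, 35, 4, 41, 1] for k=0..6.
Cycle lengths of π_21 on ℤ/43ℤ: [7, 7, 7, 7, 7, 7, 1]; 7 cycles in total.
Σ(ℓ_i−1) = 43−7 = 36; sign = (−1)^36 = +1.
The Jacobi symbol (21|43) = +1 (Zolotarev) agrees.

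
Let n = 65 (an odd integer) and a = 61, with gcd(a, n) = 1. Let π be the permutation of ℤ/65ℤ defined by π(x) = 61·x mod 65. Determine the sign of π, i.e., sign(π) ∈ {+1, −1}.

Trace 1: π^k(1) = [1, 61, 16] for k=0..2.
Cycle lengths of π_61 on ℤ/65ℤ: [3, 3, 3, 3, 3, 3, 3, 3, 3, 3, 3, 3, 3, 3, 3, 3, 3, 3, 3, 3, 1, 1, 1, 1, 1]; 25 cycles in total.
65 − 25 = 40 transpositions; sign(π) = (−1)^40 = +1.
Via Zolotarev, sign(π_{61}) = (61|65) = +1.

+1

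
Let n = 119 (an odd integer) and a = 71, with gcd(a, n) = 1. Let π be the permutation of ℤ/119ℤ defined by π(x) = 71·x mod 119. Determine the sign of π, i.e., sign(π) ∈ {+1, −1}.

-1

Start at x=64: 64 → 22 → 15 → 113 → 50 → 99 → 8 → … (one orbit).
Decompose π into cycles: lengths [16, 16, 16, 16, 16, 16, 16, 1, 1, 1, 1, 1, 1, 1] (14 cycles, including the fixed point 0).
Σ(ℓ_i−1) = 119−14 = 105; sign = (−1)^105 = -1.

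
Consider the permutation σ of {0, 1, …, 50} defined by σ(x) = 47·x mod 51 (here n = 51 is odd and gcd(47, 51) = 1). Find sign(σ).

Start at x=16: 16 → 38 → 1 → 47 → 16 (one orbit).
π_47 has 14 disjoint cycles with lengths [4, 4, 4, 4, 4, 4, 4, 4, 4, 4, 4, 4, 2, 1] on {0,…,50}.
sign(π) = (−1)^{n − #cycles} = (−1)^{51−14} = (−1)^37 = -1.

-1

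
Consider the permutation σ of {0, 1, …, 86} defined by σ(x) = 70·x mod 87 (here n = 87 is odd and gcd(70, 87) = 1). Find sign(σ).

Trace 70: π^k(70) = [70, 28, 46, 1] for k=0..3.
The orbit structure of x ↦ 70x mod 87: 24 orbits of sizes [4, 4, 4, 4, 4, 4, 4, 4, 4, 4, 4, 4, 4, 4, 4, 4, 4, 4, 4, 4, 4, 1, 1, 1].
sign(π) = (−1)^{n − #cycles} = (−1)^{87−24} = (−1)^63 = -1.

-1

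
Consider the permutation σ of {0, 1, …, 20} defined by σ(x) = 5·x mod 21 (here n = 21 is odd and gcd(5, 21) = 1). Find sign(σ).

Start at x=5: 5 → 4 → 20 → 16 → 17 → 1 → 5 (one orbit).
The orbit structure of x ↦ 5x mod 21: 5 orbits of sizes [6, 6, 6, 2, 1].
With 5 cycles on 21 points, sign = (−1)^{21−5} = +1.

+1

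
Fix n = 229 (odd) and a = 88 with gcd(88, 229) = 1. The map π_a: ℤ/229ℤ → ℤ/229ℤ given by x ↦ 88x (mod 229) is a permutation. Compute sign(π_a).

-1

Start at x=187: 187 → 197 → 161 → 199 → 108 → 115 → 44 → … (one orbit).
4 cycles of lengths [76, 76, 76, 1].
4 cycles on 229: each ℓ→(−1)^(ℓ−1), product (−1)^225 = -1.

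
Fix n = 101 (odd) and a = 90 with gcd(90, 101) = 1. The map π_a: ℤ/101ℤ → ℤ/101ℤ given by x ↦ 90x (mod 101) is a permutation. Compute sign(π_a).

Trace 42: π^k(42) = [42, 43, 32, 52, 34, 30, 74] for k=0..6.
The orbit structure of x ↦ 90x mod 101: 2 orbits of sizes [100, 1].
sign(π) = (−1)^{n − #cycles} = (−1)^{101−2} = (−1)^99 = -1.
Check: (90/101) = -1 by Zolotarev.

-1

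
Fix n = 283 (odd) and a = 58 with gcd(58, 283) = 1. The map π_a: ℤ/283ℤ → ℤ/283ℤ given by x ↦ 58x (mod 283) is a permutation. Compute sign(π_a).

-1

Orbit of 2 under x↦58x: [2, 116, 219, 250, 67, 207, 120]… (length divides ord_283(58)).
The orbit structure of x ↦ 58x mod 283: 4 orbits of sizes [94, 94, 94, 1].
With 4 cycles on 283 points, sign = (−1)^{283−4} = -1.
Via Zolotarev, sign(π_{58}) = (58|283) = -1.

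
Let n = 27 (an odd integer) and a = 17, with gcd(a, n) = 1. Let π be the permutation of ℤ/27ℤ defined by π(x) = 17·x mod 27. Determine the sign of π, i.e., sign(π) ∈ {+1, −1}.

Trace 17: π^k(17) = [17, 19, 26, 10, 8, 1] for k=0..5.
Cycle lengths of π_17 on ℤ/27ℤ: [6, 6, 6, 2, 2, 2, 2, 1]; 8 cycles in total.
n − c = 27 − 8 = 19; sign = (−1)^19 = -1.

-1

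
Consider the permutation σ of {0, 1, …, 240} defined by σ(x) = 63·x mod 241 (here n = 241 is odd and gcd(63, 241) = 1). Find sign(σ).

Start at x=38: 38 → 225 → 197 → 120 → 89 → 64 → 176 → … (one orbit).
Decompose π into cycles: lengths [48, 48, 48, 48, 48, 1] (6 cycles, including the fixed point 0).
n − c = 241 − 6 = 235; sign = (−1)^235 = -1.

-1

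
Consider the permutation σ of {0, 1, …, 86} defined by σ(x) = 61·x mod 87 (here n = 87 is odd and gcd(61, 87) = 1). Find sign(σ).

-1

Start at x=46: 46 → 22 → 37 → 82 → 43 → 13 → 10 → … (one orbit).
Decompose π into cycles: lengths [28, 28, 28, 1, 1, 1] (6 cycles, including the fixed point 0).
6 cycles on 87: each ℓ→(−1)^(ℓ−1), product (−1)^81 = -1.
(61|87)_J = -1 (Zolotarev's lemma cross-check).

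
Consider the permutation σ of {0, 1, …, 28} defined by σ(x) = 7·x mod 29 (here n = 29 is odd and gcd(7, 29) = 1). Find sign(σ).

Start at x=25: 25 → 1 → 7 → 20 → 24 → 23 → 16 → 25 (one orbit).
5 cycles of lengths [7, 7, 7, 7, 1].
With 5 cycles on 29 points, sign = (−1)^{29−5} = +1.

+1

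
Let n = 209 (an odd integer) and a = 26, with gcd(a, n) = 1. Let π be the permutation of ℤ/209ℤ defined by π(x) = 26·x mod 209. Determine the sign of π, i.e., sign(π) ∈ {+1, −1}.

+1

Start at x=1: 1 → 26 → 49 → 20 → 102 → 144 → 191 → … (one orbit).
Cycle lengths of π_26 on ℤ/209ℤ: [15, 15, 15, 15, 15, 15, 15, 15, 15, 15, 15, 15, 5, 5, 3, 3, 3, 3, 3, 3, 1]; 21 cycles in total.
Σ(ℓ_i−1) = 209−21 = 188; sign = (−1)^188 = +1.
Check: (26/209) = +1 by Zolotarev.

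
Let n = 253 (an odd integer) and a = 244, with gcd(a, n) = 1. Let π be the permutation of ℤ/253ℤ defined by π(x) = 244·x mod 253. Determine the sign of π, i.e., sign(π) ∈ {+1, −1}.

Orbit of 182 under x↦244x: [182, 133, 68, 147, 195, 16, 109]… (length divides ord_253(244)).
5 cycles of lengths [110, 110, 22, 10, 1].
5 cycles on 253: each ℓ→(−1)^(ℓ−1), product (−1)^248 = +1.

+1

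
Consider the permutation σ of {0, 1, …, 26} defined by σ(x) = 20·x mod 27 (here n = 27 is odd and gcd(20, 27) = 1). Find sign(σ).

Start at x=22: 22 → 8 → 25 → 14 → 10 → 11 → 4 → … (one orbit).
π_20 has 4 disjoint cycles with lengths [18, 6, 2, 1] on {0,…,26}.
Σ(ℓ_i−1) = 27−4 = 23; sign = (−1)^23 = -1.
Via Zolotarev, sign(π_{20}) = (20|27) = -1.

-1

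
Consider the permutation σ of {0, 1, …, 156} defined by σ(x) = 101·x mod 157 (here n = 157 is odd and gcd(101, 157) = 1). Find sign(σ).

Orbit of 99 under x↦101x: [99, 108, 75, 39, 14, 1, 101]… (length divides ord_157(101)).
Cycle lengths of π_101 on ℤ/157ℤ: [13, 13, 13, 13, 13, 13, 13, 13, 13, 13, 13, 13, 1]; 13 cycles in total.
sign(π) = (−1)^{n − #cycles} = (−1)^{157−13} = (−1)^144 = +1.

+1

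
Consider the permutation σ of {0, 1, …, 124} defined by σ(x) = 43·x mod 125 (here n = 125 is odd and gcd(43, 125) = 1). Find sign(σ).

Trace 32: π^k(32) = [32, 1, 43, 99, 7, 51, 68] for k=0..6.
π_43 has 12 disjoint cycles with lengths [20, 20, 20, 20, 20, 4, 4, 4, 4, 4, 4, 1] on {0,…,124}.
Σ(ℓ_i−1) = 125−12 = 113; sign = (−1)^113 = -1.
The Jacobi symbol (43|125) = -1 (Zolotarev) agrees.

-1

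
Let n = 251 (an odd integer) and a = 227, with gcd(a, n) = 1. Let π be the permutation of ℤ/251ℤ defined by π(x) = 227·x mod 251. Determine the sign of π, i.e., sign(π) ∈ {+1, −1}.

Start at x=75: 75 → 208 → 28 → 81 → 64 → 221 → 218 → … (one orbit).
Cycle lengths of π_227 on ℤ/251ℤ: [125, 125, 1]; 3 cycles in total.
251 − 3 = 248 transpositions; sign(π) = (−1)^248 = +1.

+1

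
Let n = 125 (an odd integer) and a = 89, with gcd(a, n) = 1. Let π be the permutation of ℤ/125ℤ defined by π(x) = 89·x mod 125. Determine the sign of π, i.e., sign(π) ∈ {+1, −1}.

+1

Orbit of 109 under x↦89x: [109, 76, 14, 121, 19, 66, 124]… (length divides ord_125(89)).
Cycle lengths of π_89 on ℤ/125ℤ: [50, 50, 10, 10, 2, 2, 1]; 7 cycles in total.
With 7 cycles on 125 points, sign = (−1)^{125−7} = +1.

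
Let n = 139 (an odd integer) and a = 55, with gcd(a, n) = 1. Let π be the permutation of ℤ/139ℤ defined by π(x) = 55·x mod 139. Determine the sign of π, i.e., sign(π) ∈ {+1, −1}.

+1

Start at x=45: 45 → 112 → 44 → 57 → 77 → 65 → 100 → … (one orbit).
Cycle type of π: 23×6 + 1; total 7 cycles.
139 − 7 = 132 transpositions; sign(π) = (−1)^132 = +1.
The Jacobi symbol (55|139) = +1 (Zolotarev) agrees.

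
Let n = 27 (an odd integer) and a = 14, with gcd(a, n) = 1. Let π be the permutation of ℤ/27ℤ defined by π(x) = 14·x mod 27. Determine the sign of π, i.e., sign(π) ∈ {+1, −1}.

Orbit of 2 under x↦14x: [2, 1, 14, 7, 17, 22, 11]… (length divides ord_27(14)).
Cycle type of π: 18 + 6 + 2 + 1; total 4 cycles.
27 − 4 = 23 transpositions; sign(π) = (−1)^23 = -1.
Check: (14/27) = -1 by Zolotarev.

-1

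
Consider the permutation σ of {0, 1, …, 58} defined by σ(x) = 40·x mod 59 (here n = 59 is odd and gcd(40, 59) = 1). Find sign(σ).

Start at x=45: 45 → 30 → 20 → 33 → 22 → 54 → 36 → … (one orbit).
2 cycles of lengths [58, 1].
2 cycles on 59: each ℓ→(−1)^(ℓ−1), product (−1)^57 = -1.

-1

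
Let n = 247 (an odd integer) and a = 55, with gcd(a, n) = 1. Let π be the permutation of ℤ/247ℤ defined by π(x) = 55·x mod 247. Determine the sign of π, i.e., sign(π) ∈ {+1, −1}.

+1

Trace 61: π^k(61) = [61, 144, 16, 139, 235, 81, 9] for k=0..6.
Cycle type of π: 9×26 + 3×4 + 1; total 31 cycles.
n − c = 247 − 31 = 216; sign = (−1)^216 = +1.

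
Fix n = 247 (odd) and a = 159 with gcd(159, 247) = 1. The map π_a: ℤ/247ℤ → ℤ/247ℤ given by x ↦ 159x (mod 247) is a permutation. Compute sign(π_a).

Orbit of 1 under x↦159x: [1, 159, 87]… (length divides ord_247(159)).
Decompose π into cycles: lengths [3, 3, 3, 3, 3, 3, 3, 3, 3, 3, 3, 3, 3, 3, 3, 3, 3, 3, 3, 3, 3, 3, 3, 3, 3, 3, 3, 3, 3, 3, 3, 3, 3, 3, 3, 3, 3, 3, 3, 3, 3, 3, 3, 3, 3, 3, 3, 3, 3, 3, 3, 3, 3, 3, 3, 3, 3, 3, 3, 3, 3, 3, 3, 3, 3, 3, 3, 3, 3, 3, 3, 3, 3, 3, 3, 3, 3, 3, 3, 3, 3, 3, 1] (83 cycles, including the fixed point 0).
With 83 cycles on 247 points, sign = (−1)^{247−83} = +1.
Zolotarev: (159|247) = +1, matching the cycle-count sign.

+1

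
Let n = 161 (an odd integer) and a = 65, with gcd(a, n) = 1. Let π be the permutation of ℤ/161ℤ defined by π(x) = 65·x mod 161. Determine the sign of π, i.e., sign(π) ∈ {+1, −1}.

Start at x=43: 43 → 58 → 67 → 8 → 37 → 151 → 155 → … (one orbit).
π_65 has 6 disjoint cycles with lengths [66, 66, 22, 3, 3, 1] on {0,…,160}.
161 − 6 = 155 transpositions; sign(π) = (−1)^155 = -1.

-1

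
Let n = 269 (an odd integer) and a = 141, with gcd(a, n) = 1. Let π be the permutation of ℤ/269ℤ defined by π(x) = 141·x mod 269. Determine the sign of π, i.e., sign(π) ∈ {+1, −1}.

-1

Start at x=71: 71 → 58 → 108 → 164 → 259 → 204 → 250 → … (one orbit).
2 cycles of lengths [268, 1].
269 − 2 = 267 transpositions; sign(π) = (−1)^267 = -1.
Check: (141/269) = -1 by Zolotarev.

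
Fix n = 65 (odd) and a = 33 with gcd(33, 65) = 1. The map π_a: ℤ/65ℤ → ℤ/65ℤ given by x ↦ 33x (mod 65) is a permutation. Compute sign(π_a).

Trace 1: π^k(1) = [1, 33, 49, 57, 61, 63, 64] for k=0..6.
Cycle type of π: 12×5 + 4 + 1; total 7 cycles.
65 − 7 = 58 transpositions; sign(π) = (−1)^58 = +1.
The Jacobi symbol (33|65) = +1 (Zolotarev) agrees.

+1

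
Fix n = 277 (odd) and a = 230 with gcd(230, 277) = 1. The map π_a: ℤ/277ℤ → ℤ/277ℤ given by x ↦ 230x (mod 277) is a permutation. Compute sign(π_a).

Trace 85: π^k(85) = [85, 160, 236, 265, 10, 84, 207] for k=0..6.
The orbit structure of x ↦ 230x mod 277: 5 orbits of sizes [69, 69, 69, 69, 1].
Σ(ℓ_i−1) = 277−5 = 272; sign = (−1)^272 = +1.

+1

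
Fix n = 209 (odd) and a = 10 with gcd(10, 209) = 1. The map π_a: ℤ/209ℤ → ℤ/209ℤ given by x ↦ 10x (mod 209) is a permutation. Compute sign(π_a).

Trace 111: π^k(111) = [111, 65, 23, 21, 1, 10, 100] for k=0..6.
The orbit structure of x ↦ 10x mod 209: 17 orbits of sizes [18, 18, 18, 18, 18, 18, 18, 18, 18, 18, 18, 2, 2, 2, 2, 2, 1].
n − c = 209 − 17 = 192; sign = (−1)^192 = +1.
Check: (10/209) = +1 by Zolotarev.

+1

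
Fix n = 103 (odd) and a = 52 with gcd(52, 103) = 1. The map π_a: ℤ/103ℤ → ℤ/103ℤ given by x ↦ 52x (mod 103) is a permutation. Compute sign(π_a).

+1

Orbit of 28 under x↦52x: [28, 14, 7, 55, 79, 91, 97]… (length divides ord_103(52)).
The orbit structure of x ↦ 52x mod 103: 3 orbits of sizes [51, 51, 1].
With 3 cycles on 103 points, sign = (−1)^{103−3} = +1.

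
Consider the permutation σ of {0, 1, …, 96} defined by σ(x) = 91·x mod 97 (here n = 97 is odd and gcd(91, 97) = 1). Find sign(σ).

Start at x=1: 1 → 91 → 36 → 75 → 35 → 81 → 96 → … (one orbit).
Cycle type of π: 12×8 + 1; total 9 cycles.
97 − 9 = 88 transpositions; sign(π) = (−1)^88 = +1.

+1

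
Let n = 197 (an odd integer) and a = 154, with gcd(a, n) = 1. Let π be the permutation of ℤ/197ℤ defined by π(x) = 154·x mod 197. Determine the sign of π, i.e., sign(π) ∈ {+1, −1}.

+1

Start at x=171: 171 → 133 → 191 → 61 → 135 → 105 → 16 → … (one orbit).
Cycle lengths of π_154 on ℤ/197ℤ: [49, 49, 49, 49, 1]; 5 cycles in total.
Σ(ℓ_i−1) = 197−5 = 192; sign = (−1)^192 = +1.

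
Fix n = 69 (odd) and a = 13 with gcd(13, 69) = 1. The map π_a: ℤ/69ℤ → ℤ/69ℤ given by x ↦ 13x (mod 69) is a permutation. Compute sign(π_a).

Trace 13: π^k(13) = [13, 31, 58, 64, 4, 52, 55] for k=0..6.
Cycle lengths of π_13 on ℤ/69ℤ: [11, 11, 11, 11, 11, 11, 1, 1, 1]; 9 cycles in total.
Σ(ℓ_i−1) = 69−9 = 60; sign = (−1)^60 = +1.
Via Zolotarev, sign(π_{13}) = (13|69) = +1.

+1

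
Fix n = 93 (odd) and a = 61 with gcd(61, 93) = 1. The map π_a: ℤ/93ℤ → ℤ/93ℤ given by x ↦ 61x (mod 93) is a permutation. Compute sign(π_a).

-1

Trace 61: π^k(61) = [61, 1] for k=0..1.
Decompose π into cycles: lengths [2, 2, 2, 2, 2, 2, 2, 2, 2, 2, 2, 2, 2, 2, 2, 2, 2, 2, 2, 2, 2, 2, 2, 2, 2, 2, 2, 2, 2, 2, 2, 2, 2, 2, 2, 2, 2, 2, 2, 2, 2, 2, 2, 2, 2, 1, 1, 1] (48 cycles, including the fixed point 0).
48 cycles on 93: each ℓ→(−1)^(ℓ−1), product (−1)^45 = -1.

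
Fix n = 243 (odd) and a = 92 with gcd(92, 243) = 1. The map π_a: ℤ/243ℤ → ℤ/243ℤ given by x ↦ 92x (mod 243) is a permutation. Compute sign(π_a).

-1

Start at x=160: 160 → 140 → 1 → 92 → 202 → 116 → 223 → … (one orbit).
The orbit structure of x ↦ 92x mod 243: 6 orbits of sizes [162, 54, 18, 6, 2, 1].
sign(π) = (−1)^{n − #cycles} = (−1)^{243−6} = (−1)^237 = -1.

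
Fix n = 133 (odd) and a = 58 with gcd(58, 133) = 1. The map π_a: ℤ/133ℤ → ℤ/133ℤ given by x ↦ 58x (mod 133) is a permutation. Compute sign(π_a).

+1

Start at x=58: 58 → 39 → 1 → 58 (one orbit).
Cycle lengths of π_58 on ℤ/133ℤ: [3, 3, 3, 3, 3, 3, 3, 3, 3, 3, 3, 3, 3, 3, 3, 3, 3, 3, 3, 3, 3, 3, 3, 3, 3, 3, 3, 3, 3, 3, 3, 3, 3, 3, 3, 3, 3, 3, 1, 1, 1, 1, 1, 1, 1, 1, 1, 1, 1, 1, 1, 1, 1, 1, 1, 1, 1]; 57 cycles in total.
Σ(ℓ_i−1) = 133−57 = 76; sign = (−1)^76 = +1.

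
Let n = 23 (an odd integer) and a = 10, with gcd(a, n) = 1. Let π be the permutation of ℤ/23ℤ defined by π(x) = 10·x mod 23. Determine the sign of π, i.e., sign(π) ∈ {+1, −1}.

-1

Trace 15: π^k(15) = [15, 12, 5, 4, 17, 9, 21] for k=0..6.
The orbit structure of x ↦ 10x mod 23: 2 orbits of sizes [22, 1].
2 cycles on 23: each ℓ→(−1)^(ℓ−1), product (−1)^21 = -1.
Check: (10/23) = -1 by Zolotarev.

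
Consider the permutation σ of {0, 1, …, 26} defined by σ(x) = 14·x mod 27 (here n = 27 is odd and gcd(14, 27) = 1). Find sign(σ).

Trace 5: π^k(5) = [5, 16, 8, 4, 2, 1, 14] for k=0..6.
Cycle type of π: 18 + 6 + 2 + 1; total 4 cycles.
n − c = 27 − 4 = 23; sign = (−1)^23 = -1.
Check: (14/27) = -1 by Zolotarev.

-1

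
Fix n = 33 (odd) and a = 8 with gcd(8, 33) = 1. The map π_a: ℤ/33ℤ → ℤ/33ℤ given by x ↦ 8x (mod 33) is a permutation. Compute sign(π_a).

+1

Start at x=1: 1 → 8 → 31 → 17 → 4 → 32 → 25 → … (one orbit).
The orbit structure of x ↦ 8x mod 33: 5 orbits of sizes [10, 10, 10, 2, 1].
sign(π) = (−1)^{n − #cycles} = (−1)^{33−5} = (−1)^28 = +1.
(8|33)_J = +1 (Zolotarev's lemma cross-check).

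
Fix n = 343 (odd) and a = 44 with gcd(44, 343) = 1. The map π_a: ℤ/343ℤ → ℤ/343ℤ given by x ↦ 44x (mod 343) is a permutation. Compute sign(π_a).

+1

Orbit of 151 under x↦44x: [151, 127, 100, 284, 148, 338, 123]… (length divides ord_343(44)).
π_44 has 7 disjoint cycles with lengths [147, 147, 21, 21, 3, 3, 1] on {0,…,342}.
With 7 cycles on 343 points, sign = (−1)^{343−7} = +1.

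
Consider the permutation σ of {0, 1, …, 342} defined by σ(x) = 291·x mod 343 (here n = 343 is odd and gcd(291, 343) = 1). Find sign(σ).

+1

Trace 268: π^k(268) = [268, 127, 256, 65, 50, 144, 58] for k=0..6.
Decompose π into cycles: lengths [147, 147, 21, 21, 3, 3, 1] (7 cycles, including the fixed point 0).
Σ(ℓ_i−1) = 343−7 = 336; sign = (−1)^336 = +1.
Zolotarev: (291|343) = +1, matching the cycle-count sign.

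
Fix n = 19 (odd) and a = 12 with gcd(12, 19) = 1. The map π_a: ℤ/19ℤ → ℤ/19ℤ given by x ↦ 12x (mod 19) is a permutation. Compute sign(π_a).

-1

Trace 18: π^k(18) = [18, 7, 8, 1, 12, 11] for k=0..5.
Decompose π into cycles: lengths [6, 6, 6, 1] (4 cycles, including the fixed point 0).
19 − 4 = 15 transpositions; sign(π) = (−1)^15 = -1.
Check: (12/19) = -1 by Zolotarev.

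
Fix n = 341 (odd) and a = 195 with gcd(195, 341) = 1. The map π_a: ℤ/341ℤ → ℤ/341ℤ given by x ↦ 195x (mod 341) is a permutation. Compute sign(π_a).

Start at x=67: 67 → 107 → 64 → 204 → 224 → 32 → 102 → … (one orbit).
14 cycles of lengths [30, 30, 30, 30, 30, 30, 30, 30, 30, 30, 15, 15, 10, 1].
With 14 cycles on 341 points, sign = (−1)^{341−14} = -1.

-1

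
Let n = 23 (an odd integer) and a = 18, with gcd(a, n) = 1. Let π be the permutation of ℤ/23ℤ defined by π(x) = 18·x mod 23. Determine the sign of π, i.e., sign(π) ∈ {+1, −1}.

+1

Trace 12: π^k(12) = [12, 9, 1, 18, 2, 13, 4] for k=0..6.
The orbit structure of x ↦ 18x mod 23: 3 orbits of sizes [11, 11, 1].
3 cycles on 23: each ℓ→(−1)^(ℓ−1), product (−1)^20 = +1.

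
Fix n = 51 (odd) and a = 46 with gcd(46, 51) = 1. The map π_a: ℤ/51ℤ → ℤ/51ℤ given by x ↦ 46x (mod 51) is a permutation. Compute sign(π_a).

-1

Start at x=4: 4 → 31 → 49 → 10 → 1 → 46 → 25 → … (one orbit).
Cycle lengths of π_46 on ℤ/51ℤ: [16, 16, 16, 1, 1, 1]; 6 cycles in total.
51 − 6 = 45 transpositions; sign(π) = (−1)^45 = -1.
The Jacobi symbol (46|51) = -1 (Zolotarev) agrees.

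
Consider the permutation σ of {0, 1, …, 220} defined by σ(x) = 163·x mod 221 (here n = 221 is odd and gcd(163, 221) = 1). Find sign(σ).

+1

Start at x=55: 55 → 125 → 43 → 158 → 118 → 7 → 36 → … (one orbit).
Decompose π into cycles: lengths [48, 48, 48, 48, 16, 12, 1] (7 cycles, including the fixed point 0).
7 cycles on 221: each ℓ→(−1)^(ℓ−1), product (−1)^214 = +1.
Via Zolotarev, sign(π_{163}) = (163|221) = +1.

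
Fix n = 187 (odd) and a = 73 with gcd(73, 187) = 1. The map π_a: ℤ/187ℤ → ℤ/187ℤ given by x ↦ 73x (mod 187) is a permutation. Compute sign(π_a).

Orbit of 150 under x↦73x: [150, 104, 112, 135, 131, 26, 28]… (length divides ord_187(73)).
Cycle lengths of π_73 on ℤ/187ℤ: [80, 80, 16, 10, 1]; 5 cycles in total.
sign(π) = (−1)^{n − #cycles} = (−1)^{187−5} = (−1)^182 = +1.
The Jacobi symbol (73|187) = +1 (Zolotarev) agrees.

+1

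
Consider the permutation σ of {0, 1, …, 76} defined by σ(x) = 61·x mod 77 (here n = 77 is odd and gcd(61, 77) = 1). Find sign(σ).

+1

Trace 68: π^k(68) = [68, 67, 6, 58, 73, 64, 54] for k=0..6.
Decompose π into cycles: lengths [30, 30, 10, 6, 1] (5 cycles, including the fixed point 0).
n − c = 77 − 5 = 72; sign = (−1)^72 = +1.
The Jacobi symbol (61|77) = +1 (Zolotarev) agrees.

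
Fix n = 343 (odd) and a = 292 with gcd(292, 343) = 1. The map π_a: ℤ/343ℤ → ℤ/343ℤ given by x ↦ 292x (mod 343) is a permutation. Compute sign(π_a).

-1

Orbit of 207 under x↦292x: [207, 76, 240, 108, 323, 334, 116]… (length divides ord_343(292)).
π_292 has 4 disjoint cycles with lengths [294, 42, 6, 1] on {0,…,342}.
n − c = 343 − 4 = 339; sign = (−1)^339 = -1.
Via Zolotarev, sign(π_{292}) = (292|343) = -1.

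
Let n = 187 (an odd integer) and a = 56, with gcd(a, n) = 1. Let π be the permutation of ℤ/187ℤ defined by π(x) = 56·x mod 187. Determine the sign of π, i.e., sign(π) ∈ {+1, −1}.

-1

Start at x=100: 100 → 177 → 1 → 56 → 144 → 23 → 166 → … (one orbit).
22 cycles of lengths [16, 16, 16, 16, 16, 16, 16, 16, 16, 16, 16, 1, 1, 1, 1, 1, 1, 1, 1, 1, 1, 1].
22 cycles on 187: each ℓ→(−1)^(ℓ−1), product (−1)^165 = -1.
Check: (56/187) = -1 by Zolotarev.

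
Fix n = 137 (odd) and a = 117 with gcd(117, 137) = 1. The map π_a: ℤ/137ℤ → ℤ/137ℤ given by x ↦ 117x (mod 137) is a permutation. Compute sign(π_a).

-1

Orbit of 109 under x↦117x: [109, 12, 34, 5, 37, 82, 4]… (length divides ord_137(117)).
2 cycles of lengths [136, 1].
137 − 2 = 135 transpositions; sign(π) = (−1)^135 = -1.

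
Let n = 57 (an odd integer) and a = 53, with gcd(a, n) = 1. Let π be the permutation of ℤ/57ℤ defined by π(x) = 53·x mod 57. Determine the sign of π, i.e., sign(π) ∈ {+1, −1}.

Start at x=16: 16 → 50 → 28 → 2 → 49 → 32 → 43 → … (one orbit).
5 cycles of lengths [18, 18, 18, 2, 1].
sign(π) = (−1)^{n − #cycles} = (−1)^{57−5} = (−1)^52 = +1.

+1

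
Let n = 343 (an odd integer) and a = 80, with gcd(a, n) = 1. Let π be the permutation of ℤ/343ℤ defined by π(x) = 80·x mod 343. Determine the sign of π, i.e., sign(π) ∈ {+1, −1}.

-1

Trace 79: π^k(79) = [79, 146, 18, 68, 295, 276, 128] for k=0..6.
Decompose π into cycles: lengths [42, 42, 42, 42, 42, 42, 42, 6, 6, 6, 6, 6, 6, 6, 6, 1] (16 cycles, including the fixed point 0).
n − c = 343 − 16 = 327; sign = (−1)^327 = -1.
Check: (80/343) = -1 by Zolotarev.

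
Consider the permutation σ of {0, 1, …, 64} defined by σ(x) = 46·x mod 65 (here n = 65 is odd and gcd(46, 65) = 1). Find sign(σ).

Orbit of 56 under x↦46x: [56, 41, 1, 46, 36, 31, 61]… (length divides ord_65(46)).
Decompose π into cycles: lengths [12, 12, 12, 12, 12, 1, 1, 1, 1, 1] (10 cycles, including the fixed point 0).
n − c = 65 − 10 = 55; sign = (−1)^55 = -1.
Check: (46/65) = -1 by Zolotarev.

-1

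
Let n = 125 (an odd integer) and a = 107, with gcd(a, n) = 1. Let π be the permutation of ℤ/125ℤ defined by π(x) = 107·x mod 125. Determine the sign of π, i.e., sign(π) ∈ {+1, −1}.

-1

Trace 68: π^k(68) = [68, 26, 32, 49, 118, 1, 107] for k=0..6.
Decompose π into cycles: lengths [20, 20, 20, 20, 20, 4, 4, 4, 4, 4, 4, 1] (12 cycles, including the fixed point 0).
Σ(ℓ_i−1) = 125−12 = 113; sign = (−1)^113 = -1.
Via Zolotarev, sign(π_{107}) = (107|125) = -1.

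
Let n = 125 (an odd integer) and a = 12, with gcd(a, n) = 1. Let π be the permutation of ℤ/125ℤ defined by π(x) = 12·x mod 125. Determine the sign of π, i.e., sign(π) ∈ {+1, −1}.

-1

Orbit of 88 under x↦12x: [88, 56, 47, 64, 18, 91, 92]… (length divides ord_125(12)).
Cycle lengths of π_12 on ℤ/125ℤ: [100, 20, 4, 1]; 4 cycles in total.
With 4 cycles on 125 points, sign = (−1)^{125−4} = -1.
The Jacobi symbol (12|125) = -1 (Zolotarev) agrees.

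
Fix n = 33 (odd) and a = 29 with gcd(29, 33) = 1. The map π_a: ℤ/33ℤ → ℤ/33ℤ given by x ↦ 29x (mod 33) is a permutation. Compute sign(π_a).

+1

Start at x=16: 16 → 2 → 25 → 32 → 4 → 17 → 31 → … (one orbit).
Cycle lengths of π_29 on ℤ/33ℤ: [10, 10, 10, 2, 1]; 5 cycles in total.
With 5 cycles on 33 points, sign = (−1)^{33−5} = +1.
Zolotarev: (29|33) = +1, matching the cycle-count sign.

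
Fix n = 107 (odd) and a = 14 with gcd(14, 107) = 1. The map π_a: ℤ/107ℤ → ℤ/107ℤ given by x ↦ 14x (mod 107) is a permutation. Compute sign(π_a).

+1

Trace 33: π^k(33) = [33, 34, 48, 30, 99, 102, 37] for k=0..6.
Cycle lengths of π_14 on ℤ/107ℤ: [53, 53, 1]; 3 cycles in total.
n − c = 107 − 3 = 104; sign = (−1)^104 = +1.
Check: (14/107) = +1 by Zolotarev.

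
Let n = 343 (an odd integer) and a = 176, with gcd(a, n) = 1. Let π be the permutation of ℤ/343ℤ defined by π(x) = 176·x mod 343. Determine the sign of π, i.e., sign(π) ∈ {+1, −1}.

Orbit of 295 under x↦176x: [295, 127, 57, 85, 211, 92, 71]… (length divides ord_343(176)).
The orbit structure of x ↦ 176x mod 343: 19 orbits of sizes [49, 49, 49, 49, 49, 49, 7, 7, 7, 7, 7, 7, 1, 1, 1, 1, 1, 1, 1].
n − c = 343 − 19 = 324; sign = (−1)^324 = +1.
Via Zolotarev, sign(π_{176}) = (176|343) = +1.

+1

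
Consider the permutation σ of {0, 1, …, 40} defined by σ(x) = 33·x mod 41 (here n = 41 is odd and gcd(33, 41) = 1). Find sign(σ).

Start at x=18: 18 → 20 → 4 → 9 → 10 → 2 → 25 → … (one orbit).
π_33 has 3 disjoint cycles with lengths [20, 20, 1] on {0,…,40}.
41 − 3 = 38 transpositions; sign(π) = (−1)^38 = +1.
Zolotarev: (33|41) = +1, matching the cycle-count sign.

+1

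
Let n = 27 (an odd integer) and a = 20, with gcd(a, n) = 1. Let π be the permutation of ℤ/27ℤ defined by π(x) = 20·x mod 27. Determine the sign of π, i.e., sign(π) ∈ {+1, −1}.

Trace 8: π^k(8) = [8, 25, 14, 10, 11, 4, 26] for k=0..6.
Cycle lengths of π_20 on ℤ/27ℤ: [18, 6, 2, 1]; 4 cycles in total.
With 4 cycles on 27 points, sign = (−1)^{27−4} = -1.
The Jacobi symbol (20|27) = -1 (Zolotarev) agrees.

-1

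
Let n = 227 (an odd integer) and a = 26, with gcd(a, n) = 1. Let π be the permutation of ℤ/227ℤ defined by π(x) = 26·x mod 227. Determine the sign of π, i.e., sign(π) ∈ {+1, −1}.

Start at x=85: 85 → 167 → 29 → 73 → 82 → 89 → 44 → … (one orbit).
3 cycles of lengths [113, 113, 1].
n − c = 227 − 3 = 224; sign = (−1)^224 = +1.

+1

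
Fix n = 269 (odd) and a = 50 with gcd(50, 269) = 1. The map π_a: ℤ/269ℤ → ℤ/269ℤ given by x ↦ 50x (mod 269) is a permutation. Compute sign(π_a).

-1

Orbit of 152 under x↦50x: [152, 68, 172, 261, 138, 175, 142]… (length divides ord_269(50)).
The orbit structure of x ↦ 50x mod 269: 2 orbits of sizes [268, 1].
n − c = 269 − 2 = 267; sign = (−1)^267 = -1.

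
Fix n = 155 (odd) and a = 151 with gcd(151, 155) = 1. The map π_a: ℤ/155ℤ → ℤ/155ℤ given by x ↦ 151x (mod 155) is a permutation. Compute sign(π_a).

Orbit of 61 under x↦151x: [61, 66, 46, 126, 116, 1, 151]… (length divides ord_155(151)).
The orbit structure of x ↦ 151x mod 155: 20 orbits of sizes [10, 10, 10, 10, 10, 10, 10, 10, 10, 10, 10, 10, 10, 10, 10, 1, 1, 1, 1, 1].
n − c = 155 − 20 = 135; sign = (−1)^135 = -1.

-1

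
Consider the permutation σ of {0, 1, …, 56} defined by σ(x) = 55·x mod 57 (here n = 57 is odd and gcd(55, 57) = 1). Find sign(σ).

+1

Start at x=7: 7 → 43 → 28 → 1 → 55 → 4 → 49 → … (one orbit).
Decompose π into cycles: lengths [9, 9, 9, 9, 9, 9, 1, 1, 1] (9 cycles, including the fixed point 0).
57 − 9 = 48 transpositions; sign(π) = (−1)^48 = +1.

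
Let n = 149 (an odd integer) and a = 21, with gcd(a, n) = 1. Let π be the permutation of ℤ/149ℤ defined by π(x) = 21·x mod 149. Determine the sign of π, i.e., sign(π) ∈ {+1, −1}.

-1

Orbit of 80 under x↦21x: [80, 41, 116, 52, 49, 135, 4]… (length divides ord_149(21)).
Cycle lengths of π_21 on ℤ/149ℤ: [148, 1]; 2 cycles in total.
sign(π) = (−1)^{n − #cycles} = (−1)^{149−2} = (−1)^147 = -1.
Via Zolotarev, sign(π_{21}) = (21|149) = -1.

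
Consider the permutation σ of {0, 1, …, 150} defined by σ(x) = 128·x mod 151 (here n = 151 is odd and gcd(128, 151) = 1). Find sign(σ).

+1

Start at x=38: 38 → 32 → 19 → 16 → 85 → 8 → 118 → … (one orbit).
11 cycles of lengths [15, 15, 15, 15, 15, 15, 15, 15, 15, 15, 1].
With 11 cycles on 151 points, sign = (−1)^{151−11} = +1.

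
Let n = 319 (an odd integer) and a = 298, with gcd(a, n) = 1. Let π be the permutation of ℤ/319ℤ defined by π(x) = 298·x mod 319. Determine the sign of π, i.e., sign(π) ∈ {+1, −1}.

Start at x=265: 265 → 177 → 111 → 221 → 144 → 166 → 23 → … (one orbit).
The orbit structure of x ↦ 298x mod 319: 22 orbits of sizes [28, 28, 28, 28, 28, 28, 28, 28, 28, 28, 28, 1, 1, 1, 1, 1, 1, 1, 1, 1, 1, 1].
sign(π) = (−1)^{n − #cycles} = (−1)^{319−22} = (−1)^297 = -1.
Via Zolotarev, sign(π_{298}) = (298|319) = -1.

-1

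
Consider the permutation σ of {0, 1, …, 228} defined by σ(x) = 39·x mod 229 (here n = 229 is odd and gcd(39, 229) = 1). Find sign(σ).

-1

Orbit of 120 under x↦39x: [120, 100, 7, 44, 113, 56, 123]… (length divides ord_229(39)).
Decompose π into cycles: lengths [228, 1] (2 cycles, including the fixed point 0).
2 cycles on 229: each ℓ→(−1)^(ℓ−1), product (−1)^227 = -1.
Zolotarev: (39|229) = -1, matching the cycle-count sign.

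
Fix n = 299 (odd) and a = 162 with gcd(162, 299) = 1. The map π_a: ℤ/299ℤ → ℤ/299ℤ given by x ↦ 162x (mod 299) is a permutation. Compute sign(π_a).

Orbit of 116 under x↦162x: [116, 254, 185, 70, 277, 24, 1]… (length divides ord_299(162)).
46 cycles of lengths [12, 12, 12, 12, 12, 12, 12, 12, 12, 12, 12, 12, 12, 12, 12, 12, 12, 12, 12, 12, 12, 12, 12, 1, 1, 1, 1, 1, 1, 1, 1, 1, 1, 1, 1, 1, 1, 1, 1, 1, 1, 1, 1, 1, 1, 1].
299 − 46 = 253 transpositions; sign(π) = (−1)^253 = -1.

-1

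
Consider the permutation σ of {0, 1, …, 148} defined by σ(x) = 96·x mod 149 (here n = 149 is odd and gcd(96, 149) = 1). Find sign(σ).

Start at x=29: 29 → 102 → 107 → 140 → 30 → 49 → 85 → … (one orbit).
The orbit structure of x ↦ 96x mod 149: 5 orbits of sizes [37, 37, 37, 37, 1].
Σ(ℓ_i−1) = 149−5 = 144; sign = (−1)^144 = +1.

+1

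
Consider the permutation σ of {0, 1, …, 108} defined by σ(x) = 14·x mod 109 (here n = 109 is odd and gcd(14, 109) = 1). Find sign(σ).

-1

Orbit of 37 under x↦14x: [37, 82, 58, 49, 32, 12, 59]… (length divides ord_109(14)).
Decompose π into cycles: lengths [108, 1] (2 cycles, including the fixed point 0).
With 2 cycles on 109 points, sign = (−1)^{109−2} = -1.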